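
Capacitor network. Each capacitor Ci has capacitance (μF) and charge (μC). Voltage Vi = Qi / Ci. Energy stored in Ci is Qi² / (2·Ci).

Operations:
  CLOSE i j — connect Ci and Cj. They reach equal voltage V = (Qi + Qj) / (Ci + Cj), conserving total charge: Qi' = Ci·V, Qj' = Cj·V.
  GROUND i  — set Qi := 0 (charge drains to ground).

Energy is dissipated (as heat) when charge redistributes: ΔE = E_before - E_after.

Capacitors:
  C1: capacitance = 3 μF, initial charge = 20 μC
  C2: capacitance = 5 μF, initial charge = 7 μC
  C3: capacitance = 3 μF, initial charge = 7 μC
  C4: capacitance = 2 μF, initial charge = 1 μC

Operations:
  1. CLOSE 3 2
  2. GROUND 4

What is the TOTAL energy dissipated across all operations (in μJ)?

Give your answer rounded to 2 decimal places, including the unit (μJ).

Initial: C1(3μF, Q=20μC, V=6.67V), C2(5μF, Q=7μC, V=1.40V), C3(3μF, Q=7μC, V=2.33V), C4(2μF, Q=1μC, V=0.50V)
Op 1: CLOSE 3-2: Q_total=14.00, C_total=8.00, V=1.75; Q3=5.25, Q2=8.75; dissipated=0.817
Op 2: GROUND 4: Q4=0; energy lost=0.250
Total dissipated: 1.067 μJ

Answer: 1.07 μJ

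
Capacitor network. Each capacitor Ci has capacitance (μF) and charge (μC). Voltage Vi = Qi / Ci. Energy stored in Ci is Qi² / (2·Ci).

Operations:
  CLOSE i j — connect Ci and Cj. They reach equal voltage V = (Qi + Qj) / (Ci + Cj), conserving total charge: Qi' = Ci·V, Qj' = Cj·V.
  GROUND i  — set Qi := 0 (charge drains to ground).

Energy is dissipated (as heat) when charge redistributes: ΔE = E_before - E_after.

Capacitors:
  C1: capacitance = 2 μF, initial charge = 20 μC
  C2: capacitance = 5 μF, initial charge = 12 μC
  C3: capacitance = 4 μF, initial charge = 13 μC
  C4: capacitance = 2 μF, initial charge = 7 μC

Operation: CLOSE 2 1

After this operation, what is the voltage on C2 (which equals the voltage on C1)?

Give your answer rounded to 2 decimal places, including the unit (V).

Initial: C1(2μF, Q=20μC, V=10.00V), C2(5μF, Q=12μC, V=2.40V), C3(4μF, Q=13μC, V=3.25V), C4(2μF, Q=7μC, V=3.50V)
Op 1: CLOSE 2-1: Q_total=32.00, C_total=7.00, V=4.57; Q2=22.86, Q1=9.14; dissipated=41.257

Answer: 4.57 V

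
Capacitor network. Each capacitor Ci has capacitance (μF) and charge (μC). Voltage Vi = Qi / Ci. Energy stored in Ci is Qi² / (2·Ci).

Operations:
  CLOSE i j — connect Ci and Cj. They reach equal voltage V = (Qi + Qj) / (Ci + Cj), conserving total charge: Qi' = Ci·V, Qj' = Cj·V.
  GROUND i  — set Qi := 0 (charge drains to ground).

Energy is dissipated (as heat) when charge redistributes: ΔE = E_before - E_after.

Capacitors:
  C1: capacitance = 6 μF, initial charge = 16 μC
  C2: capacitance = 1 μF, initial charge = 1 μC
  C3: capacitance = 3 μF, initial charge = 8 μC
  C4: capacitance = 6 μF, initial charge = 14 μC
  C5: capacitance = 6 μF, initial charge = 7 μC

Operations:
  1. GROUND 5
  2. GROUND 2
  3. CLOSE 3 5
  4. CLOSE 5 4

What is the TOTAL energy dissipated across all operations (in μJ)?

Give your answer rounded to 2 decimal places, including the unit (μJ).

Answer: 14.82 μJ

Derivation:
Initial: C1(6μF, Q=16μC, V=2.67V), C2(1μF, Q=1μC, V=1.00V), C3(3μF, Q=8μC, V=2.67V), C4(6μF, Q=14μC, V=2.33V), C5(6μF, Q=7μC, V=1.17V)
Op 1: GROUND 5: Q5=0; energy lost=4.083
Op 2: GROUND 2: Q2=0; energy lost=0.500
Op 3: CLOSE 3-5: Q_total=8.00, C_total=9.00, V=0.89; Q3=2.67, Q5=5.33; dissipated=7.111
Op 4: CLOSE 5-4: Q_total=19.33, C_total=12.00, V=1.61; Q5=9.67, Q4=9.67; dissipated=3.130
Total dissipated: 14.824 μJ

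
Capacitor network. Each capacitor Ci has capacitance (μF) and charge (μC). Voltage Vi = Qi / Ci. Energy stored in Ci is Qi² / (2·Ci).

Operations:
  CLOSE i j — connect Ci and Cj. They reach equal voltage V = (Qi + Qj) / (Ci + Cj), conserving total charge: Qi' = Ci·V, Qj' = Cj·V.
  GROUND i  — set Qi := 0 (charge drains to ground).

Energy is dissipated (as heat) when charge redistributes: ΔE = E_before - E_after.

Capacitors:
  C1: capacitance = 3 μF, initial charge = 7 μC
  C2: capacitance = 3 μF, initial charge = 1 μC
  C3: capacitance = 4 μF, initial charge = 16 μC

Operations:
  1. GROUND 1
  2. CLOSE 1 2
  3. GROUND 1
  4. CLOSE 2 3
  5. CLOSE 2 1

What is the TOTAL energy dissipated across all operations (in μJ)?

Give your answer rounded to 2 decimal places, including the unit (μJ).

Answer: 25.05 μJ

Derivation:
Initial: C1(3μF, Q=7μC, V=2.33V), C2(3μF, Q=1μC, V=0.33V), C3(4μF, Q=16μC, V=4.00V)
Op 1: GROUND 1: Q1=0; energy lost=8.167
Op 2: CLOSE 1-2: Q_total=1.00, C_total=6.00, V=0.17; Q1=0.50, Q2=0.50; dissipated=0.083
Op 3: GROUND 1: Q1=0; energy lost=0.042
Op 4: CLOSE 2-3: Q_total=16.50, C_total=7.00, V=2.36; Q2=7.07, Q3=9.43; dissipated=12.595
Op 5: CLOSE 2-1: Q_total=7.07, C_total=6.00, V=1.18; Q2=3.54, Q1=3.54; dissipated=4.167
Total dissipated: 25.054 μJ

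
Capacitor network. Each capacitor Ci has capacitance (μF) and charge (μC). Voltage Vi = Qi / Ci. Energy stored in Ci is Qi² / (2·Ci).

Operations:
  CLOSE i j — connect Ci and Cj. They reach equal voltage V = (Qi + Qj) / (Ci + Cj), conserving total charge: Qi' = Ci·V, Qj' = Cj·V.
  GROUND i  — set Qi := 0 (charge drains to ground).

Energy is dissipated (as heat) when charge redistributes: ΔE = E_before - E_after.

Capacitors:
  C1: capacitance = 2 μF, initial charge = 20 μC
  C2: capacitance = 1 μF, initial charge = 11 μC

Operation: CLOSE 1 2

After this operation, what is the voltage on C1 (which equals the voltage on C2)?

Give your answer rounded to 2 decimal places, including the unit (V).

Answer: 10.33 V

Derivation:
Initial: C1(2μF, Q=20μC, V=10.00V), C2(1μF, Q=11μC, V=11.00V)
Op 1: CLOSE 1-2: Q_total=31.00, C_total=3.00, V=10.33; Q1=20.67, Q2=10.33; dissipated=0.333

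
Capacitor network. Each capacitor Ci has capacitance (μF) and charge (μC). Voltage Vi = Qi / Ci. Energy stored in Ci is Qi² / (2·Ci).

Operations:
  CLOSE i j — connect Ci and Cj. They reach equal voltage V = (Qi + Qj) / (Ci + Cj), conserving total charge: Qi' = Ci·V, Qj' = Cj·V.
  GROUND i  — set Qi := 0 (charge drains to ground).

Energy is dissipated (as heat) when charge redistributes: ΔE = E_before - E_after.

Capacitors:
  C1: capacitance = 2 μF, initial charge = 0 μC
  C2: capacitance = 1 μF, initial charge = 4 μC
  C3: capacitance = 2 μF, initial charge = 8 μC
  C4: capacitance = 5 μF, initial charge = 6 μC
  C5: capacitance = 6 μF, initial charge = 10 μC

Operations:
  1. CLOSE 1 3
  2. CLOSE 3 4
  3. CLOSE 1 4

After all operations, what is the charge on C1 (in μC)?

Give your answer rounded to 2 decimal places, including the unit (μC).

Initial: C1(2μF, Q=0μC, V=0.00V), C2(1μF, Q=4μC, V=4.00V), C3(2μF, Q=8μC, V=4.00V), C4(5μF, Q=6μC, V=1.20V), C5(6μF, Q=10μC, V=1.67V)
Op 1: CLOSE 1-3: Q_total=8.00, C_total=4.00, V=2.00; Q1=4.00, Q3=4.00; dissipated=8.000
Op 2: CLOSE 3-4: Q_total=10.00, C_total=7.00, V=1.43; Q3=2.86, Q4=7.14; dissipated=0.457
Op 3: CLOSE 1-4: Q_total=11.14, C_total=7.00, V=1.59; Q1=3.18, Q4=7.96; dissipated=0.233
Final charges: Q1=3.18, Q2=4.00, Q3=2.86, Q4=7.96, Q5=10.00

Answer: 3.18 μC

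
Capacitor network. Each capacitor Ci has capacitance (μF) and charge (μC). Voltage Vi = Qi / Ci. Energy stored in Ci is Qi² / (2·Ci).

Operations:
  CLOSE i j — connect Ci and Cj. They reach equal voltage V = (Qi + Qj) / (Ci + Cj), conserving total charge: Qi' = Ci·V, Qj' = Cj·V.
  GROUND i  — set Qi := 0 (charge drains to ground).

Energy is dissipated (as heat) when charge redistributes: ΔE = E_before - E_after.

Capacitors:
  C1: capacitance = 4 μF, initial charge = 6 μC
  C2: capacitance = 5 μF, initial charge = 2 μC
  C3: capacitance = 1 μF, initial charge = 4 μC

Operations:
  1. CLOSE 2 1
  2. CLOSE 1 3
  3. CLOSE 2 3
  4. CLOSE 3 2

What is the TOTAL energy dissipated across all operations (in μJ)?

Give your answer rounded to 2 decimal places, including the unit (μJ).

Initial: C1(4μF, Q=6μC, V=1.50V), C2(5μF, Q=2μC, V=0.40V), C3(1μF, Q=4μC, V=4.00V)
Op 1: CLOSE 2-1: Q_total=8.00, C_total=9.00, V=0.89; Q2=4.44, Q1=3.56; dissipated=1.344
Op 2: CLOSE 1-3: Q_total=7.56, C_total=5.00, V=1.51; Q1=6.04, Q3=1.51; dissipated=3.872
Op 3: CLOSE 2-3: Q_total=5.96, C_total=6.00, V=0.99; Q2=4.96, Q3=0.99; dissipated=0.161
Op 4: CLOSE 3-2: Q_total=5.96, C_total=6.00, V=0.99; Q3=0.99, Q2=4.96; dissipated=0.000
Total dissipated: 5.377 μJ

Answer: 5.38 μJ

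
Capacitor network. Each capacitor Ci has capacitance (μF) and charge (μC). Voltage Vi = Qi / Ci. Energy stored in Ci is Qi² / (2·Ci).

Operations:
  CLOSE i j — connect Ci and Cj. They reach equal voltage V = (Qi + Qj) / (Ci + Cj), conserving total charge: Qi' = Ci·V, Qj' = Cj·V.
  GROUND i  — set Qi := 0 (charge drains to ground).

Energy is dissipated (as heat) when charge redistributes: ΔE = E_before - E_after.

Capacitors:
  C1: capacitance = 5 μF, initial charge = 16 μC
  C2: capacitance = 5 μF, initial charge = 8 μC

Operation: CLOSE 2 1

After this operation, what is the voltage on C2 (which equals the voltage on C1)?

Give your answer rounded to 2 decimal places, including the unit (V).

Answer: 2.40 V

Derivation:
Initial: C1(5μF, Q=16μC, V=3.20V), C2(5μF, Q=8μC, V=1.60V)
Op 1: CLOSE 2-1: Q_total=24.00, C_total=10.00, V=2.40; Q2=12.00, Q1=12.00; dissipated=3.200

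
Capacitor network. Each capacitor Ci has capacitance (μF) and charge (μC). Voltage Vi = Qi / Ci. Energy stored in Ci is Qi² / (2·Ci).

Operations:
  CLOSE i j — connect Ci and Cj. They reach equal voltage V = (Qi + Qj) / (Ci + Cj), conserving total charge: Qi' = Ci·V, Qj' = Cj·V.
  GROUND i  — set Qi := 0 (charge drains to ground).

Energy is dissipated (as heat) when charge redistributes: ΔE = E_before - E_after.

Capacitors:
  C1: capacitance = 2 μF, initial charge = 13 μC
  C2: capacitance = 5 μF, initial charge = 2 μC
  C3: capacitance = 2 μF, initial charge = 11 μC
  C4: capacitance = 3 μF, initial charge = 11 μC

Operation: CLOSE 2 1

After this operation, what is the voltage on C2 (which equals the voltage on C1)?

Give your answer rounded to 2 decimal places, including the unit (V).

Answer: 2.14 V

Derivation:
Initial: C1(2μF, Q=13μC, V=6.50V), C2(5μF, Q=2μC, V=0.40V), C3(2μF, Q=11μC, V=5.50V), C4(3μF, Q=11μC, V=3.67V)
Op 1: CLOSE 2-1: Q_total=15.00, C_total=7.00, V=2.14; Q2=10.71, Q1=4.29; dissipated=26.579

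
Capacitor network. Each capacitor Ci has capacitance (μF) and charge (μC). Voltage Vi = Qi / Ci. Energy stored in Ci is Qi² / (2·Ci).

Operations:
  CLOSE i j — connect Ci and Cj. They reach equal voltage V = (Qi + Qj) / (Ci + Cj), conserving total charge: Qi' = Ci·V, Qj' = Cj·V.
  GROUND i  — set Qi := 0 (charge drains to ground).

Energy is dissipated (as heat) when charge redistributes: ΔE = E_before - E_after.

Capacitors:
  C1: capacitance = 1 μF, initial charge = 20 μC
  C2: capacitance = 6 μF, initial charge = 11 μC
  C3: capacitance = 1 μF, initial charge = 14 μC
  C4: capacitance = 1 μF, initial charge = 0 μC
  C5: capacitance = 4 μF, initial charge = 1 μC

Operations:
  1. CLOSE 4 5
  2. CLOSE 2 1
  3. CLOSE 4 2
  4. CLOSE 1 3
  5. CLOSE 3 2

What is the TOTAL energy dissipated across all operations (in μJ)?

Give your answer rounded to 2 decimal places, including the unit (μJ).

Answer: 184.48 μJ

Derivation:
Initial: C1(1μF, Q=20μC, V=20.00V), C2(6μF, Q=11μC, V=1.83V), C3(1μF, Q=14μC, V=14.00V), C4(1μF, Q=0μC, V=0.00V), C5(4μF, Q=1μC, V=0.25V)
Op 1: CLOSE 4-5: Q_total=1.00, C_total=5.00, V=0.20; Q4=0.20, Q5=0.80; dissipated=0.025
Op 2: CLOSE 2-1: Q_total=31.00, C_total=7.00, V=4.43; Q2=26.57, Q1=4.43; dissipated=141.440
Op 3: CLOSE 4-2: Q_total=26.77, C_total=7.00, V=3.82; Q4=3.82, Q2=22.95; dissipated=7.663
Op 4: CLOSE 1-3: Q_total=18.43, C_total=2.00, V=9.21; Q1=9.21, Q3=9.21; dissipated=22.903
Op 5: CLOSE 3-2: Q_total=32.16, C_total=7.00, V=4.59; Q3=4.59, Q2=27.57; dissipated=12.450
Total dissipated: 184.482 μJ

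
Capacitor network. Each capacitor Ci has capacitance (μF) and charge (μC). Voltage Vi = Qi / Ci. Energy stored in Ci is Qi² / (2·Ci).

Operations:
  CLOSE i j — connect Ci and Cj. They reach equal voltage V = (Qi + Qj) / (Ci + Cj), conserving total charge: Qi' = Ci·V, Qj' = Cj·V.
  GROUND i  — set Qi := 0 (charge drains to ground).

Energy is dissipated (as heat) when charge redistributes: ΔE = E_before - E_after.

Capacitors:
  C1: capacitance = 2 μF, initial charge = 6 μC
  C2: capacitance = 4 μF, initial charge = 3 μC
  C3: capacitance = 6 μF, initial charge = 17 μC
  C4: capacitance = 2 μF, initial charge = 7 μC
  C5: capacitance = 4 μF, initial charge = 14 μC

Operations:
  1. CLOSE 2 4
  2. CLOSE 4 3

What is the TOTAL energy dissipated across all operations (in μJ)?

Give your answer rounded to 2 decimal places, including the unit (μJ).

Initial: C1(2μF, Q=6μC, V=3.00V), C2(4μF, Q=3μC, V=0.75V), C3(6μF, Q=17μC, V=2.83V), C4(2μF, Q=7μC, V=3.50V), C5(4μF, Q=14μC, V=3.50V)
Op 1: CLOSE 2-4: Q_total=10.00, C_total=6.00, V=1.67; Q2=6.67, Q4=3.33; dissipated=5.042
Op 2: CLOSE 4-3: Q_total=20.33, C_total=8.00, V=2.54; Q4=5.08, Q3=15.25; dissipated=1.021
Total dissipated: 6.062 μJ

Answer: 6.06 μJ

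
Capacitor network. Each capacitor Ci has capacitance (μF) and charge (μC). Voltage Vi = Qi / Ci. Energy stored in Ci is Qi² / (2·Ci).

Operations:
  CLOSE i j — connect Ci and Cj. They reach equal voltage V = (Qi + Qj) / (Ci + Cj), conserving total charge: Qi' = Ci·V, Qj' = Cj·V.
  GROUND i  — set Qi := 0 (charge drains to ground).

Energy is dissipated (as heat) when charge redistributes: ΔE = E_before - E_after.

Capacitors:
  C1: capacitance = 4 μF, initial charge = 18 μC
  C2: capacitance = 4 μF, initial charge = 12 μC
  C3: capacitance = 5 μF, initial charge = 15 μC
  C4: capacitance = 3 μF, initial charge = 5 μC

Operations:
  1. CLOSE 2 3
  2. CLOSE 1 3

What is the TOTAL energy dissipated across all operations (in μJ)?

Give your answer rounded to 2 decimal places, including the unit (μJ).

Initial: C1(4μF, Q=18μC, V=4.50V), C2(4μF, Q=12μC, V=3.00V), C3(5μF, Q=15μC, V=3.00V), C4(3μF, Q=5μC, V=1.67V)
Op 1: CLOSE 2-3: Q_total=27.00, C_total=9.00, V=3.00; Q2=12.00, Q3=15.00; dissipated=0.000
Op 2: CLOSE 1-3: Q_total=33.00, C_total=9.00, V=3.67; Q1=14.67, Q3=18.33; dissipated=2.500
Total dissipated: 2.500 μJ

Answer: 2.50 μJ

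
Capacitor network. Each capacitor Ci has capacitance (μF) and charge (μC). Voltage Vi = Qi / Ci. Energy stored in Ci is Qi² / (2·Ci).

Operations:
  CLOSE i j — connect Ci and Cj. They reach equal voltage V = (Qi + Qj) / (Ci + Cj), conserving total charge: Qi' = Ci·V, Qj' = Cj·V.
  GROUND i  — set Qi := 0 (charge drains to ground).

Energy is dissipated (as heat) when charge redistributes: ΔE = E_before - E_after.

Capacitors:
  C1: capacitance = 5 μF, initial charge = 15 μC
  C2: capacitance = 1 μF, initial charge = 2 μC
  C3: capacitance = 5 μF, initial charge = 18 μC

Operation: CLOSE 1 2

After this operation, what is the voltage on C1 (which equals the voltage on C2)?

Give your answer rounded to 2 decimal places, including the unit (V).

Answer: 2.83 V

Derivation:
Initial: C1(5μF, Q=15μC, V=3.00V), C2(1μF, Q=2μC, V=2.00V), C3(5μF, Q=18μC, V=3.60V)
Op 1: CLOSE 1-2: Q_total=17.00, C_total=6.00, V=2.83; Q1=14.17, Q2=2.83; dissipated=0.417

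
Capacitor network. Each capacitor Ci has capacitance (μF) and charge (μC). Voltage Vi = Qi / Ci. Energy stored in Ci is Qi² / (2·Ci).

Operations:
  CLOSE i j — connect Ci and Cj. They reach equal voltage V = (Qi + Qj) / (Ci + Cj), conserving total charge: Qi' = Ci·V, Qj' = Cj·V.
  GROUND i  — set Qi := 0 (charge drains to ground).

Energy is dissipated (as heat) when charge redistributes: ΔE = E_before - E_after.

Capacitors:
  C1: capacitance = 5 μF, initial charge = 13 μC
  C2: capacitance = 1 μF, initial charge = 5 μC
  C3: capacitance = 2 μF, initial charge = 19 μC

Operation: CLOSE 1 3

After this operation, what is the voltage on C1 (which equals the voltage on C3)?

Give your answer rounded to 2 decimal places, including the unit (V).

Answer: 4.57 V

Derivation:
Initial: C1(5μF, Q=13μC, V=2.60V), C2(1μF, Q=5μC, V=5.00V), C3(2μF, Q=19μC, V=9.50V)
Op 1: CLOSE 1-3: Q_total=32.00, C_total=7.00, V=4.57; Q1=22.86, Q3=9.14; dissipated=34.007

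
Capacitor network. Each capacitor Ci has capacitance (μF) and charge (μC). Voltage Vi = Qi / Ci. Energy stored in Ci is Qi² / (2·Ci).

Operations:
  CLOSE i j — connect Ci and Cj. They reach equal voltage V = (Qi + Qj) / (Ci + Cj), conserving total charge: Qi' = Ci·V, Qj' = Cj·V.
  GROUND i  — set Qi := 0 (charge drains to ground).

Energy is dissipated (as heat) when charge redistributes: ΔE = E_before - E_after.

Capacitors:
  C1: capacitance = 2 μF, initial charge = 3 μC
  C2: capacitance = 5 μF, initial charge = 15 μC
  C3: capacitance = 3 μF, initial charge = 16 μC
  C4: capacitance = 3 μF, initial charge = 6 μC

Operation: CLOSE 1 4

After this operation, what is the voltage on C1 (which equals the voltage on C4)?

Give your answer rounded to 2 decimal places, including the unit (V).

Initial: C1(2μF, Q=3μC, V=1.50V), C2(5μF, Q=15μC, V=3.00V), C3(3μF, Q=16μC, V=5.33V), C4(3μF, Q=6μC, V=2.00V)
Op 1: CLOSE 1-4: Q_total=9.00, C_total=5.00, V=1.80; Q1=3.60, Q4=5.40; dissipated=0.150

Answer: 1.80 V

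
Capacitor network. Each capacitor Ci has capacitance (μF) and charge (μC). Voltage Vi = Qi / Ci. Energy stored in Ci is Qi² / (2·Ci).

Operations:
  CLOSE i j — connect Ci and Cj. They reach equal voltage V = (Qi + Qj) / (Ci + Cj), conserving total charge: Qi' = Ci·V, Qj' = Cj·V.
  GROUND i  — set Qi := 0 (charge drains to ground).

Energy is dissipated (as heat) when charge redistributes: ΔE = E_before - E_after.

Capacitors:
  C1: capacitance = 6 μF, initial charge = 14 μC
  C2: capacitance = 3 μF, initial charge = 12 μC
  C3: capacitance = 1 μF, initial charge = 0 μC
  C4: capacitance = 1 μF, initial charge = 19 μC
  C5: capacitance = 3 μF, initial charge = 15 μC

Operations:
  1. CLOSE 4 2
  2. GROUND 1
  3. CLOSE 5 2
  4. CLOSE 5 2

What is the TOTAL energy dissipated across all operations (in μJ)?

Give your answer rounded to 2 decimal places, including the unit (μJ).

Initial: C1(6μF, Q=14μC, V=2.33V), C2(3μF, Q=12μC, V=4.00V), C3(1μF, Q=0μC, V=0.00V), C4(1μF, Q=19μC, V=19.00V), C5(3μF, Q=15μC, V=5.00V)
Op 1: CLOSE 4-2: Q_total=31.00, C_total=4.00, V=7.75; Q4=7.75, Q2=23.25; dissipated=84.375
Op 2: GROUND 1: Q1=0; energy lost=16.333
Op 3: CLOSE 5-2: Q_total=38.25, C_total=6.00, V=6.38; Q5=19.12, Q2=19.12; dissipated=5.672
Op 4: CLOSE 5-2: Q_total=38.25, C_total=6.00, V=6.38; Q5=19.12, Q2=19.12; dissipated=0.000
Total dissipated: 106.380 μJ

Answer: 106.38 μJ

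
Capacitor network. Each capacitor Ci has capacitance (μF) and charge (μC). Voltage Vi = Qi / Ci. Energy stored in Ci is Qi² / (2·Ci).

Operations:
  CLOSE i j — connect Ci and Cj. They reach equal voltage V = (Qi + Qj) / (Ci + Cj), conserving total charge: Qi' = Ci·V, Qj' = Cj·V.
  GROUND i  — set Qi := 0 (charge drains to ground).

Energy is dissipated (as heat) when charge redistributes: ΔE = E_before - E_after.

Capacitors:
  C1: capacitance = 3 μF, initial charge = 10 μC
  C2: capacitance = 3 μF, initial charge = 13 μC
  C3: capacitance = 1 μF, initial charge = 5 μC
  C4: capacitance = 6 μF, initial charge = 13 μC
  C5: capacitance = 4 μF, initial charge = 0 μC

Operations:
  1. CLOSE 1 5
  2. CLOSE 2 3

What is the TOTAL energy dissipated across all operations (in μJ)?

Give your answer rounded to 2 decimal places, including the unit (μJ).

Initial: C1(3μF, Q=10μC, V=3.33V), C2(3μF, Q=13μC, V=4.33V), C3(1μF, Q=5μC, V=5.00V), C4(6μF, Q=13μC, V=2.17V), C5(4μF, Q=0μC, V=0.00V)
Op 1: CLOSE 1-5: Q_total=10.00, C_total=7.00, V=1.43; Q1=4.29, Q5=5.71; dissipated=9.524
Op 2: CLOSE 2-3: Q_total=18.00, C_total=4.00, V=4.50; Q2=13.50, Q3=4.50; dissipated=0.167
Total dissipated: 9.690 μJ

Answer: 9.69 μJ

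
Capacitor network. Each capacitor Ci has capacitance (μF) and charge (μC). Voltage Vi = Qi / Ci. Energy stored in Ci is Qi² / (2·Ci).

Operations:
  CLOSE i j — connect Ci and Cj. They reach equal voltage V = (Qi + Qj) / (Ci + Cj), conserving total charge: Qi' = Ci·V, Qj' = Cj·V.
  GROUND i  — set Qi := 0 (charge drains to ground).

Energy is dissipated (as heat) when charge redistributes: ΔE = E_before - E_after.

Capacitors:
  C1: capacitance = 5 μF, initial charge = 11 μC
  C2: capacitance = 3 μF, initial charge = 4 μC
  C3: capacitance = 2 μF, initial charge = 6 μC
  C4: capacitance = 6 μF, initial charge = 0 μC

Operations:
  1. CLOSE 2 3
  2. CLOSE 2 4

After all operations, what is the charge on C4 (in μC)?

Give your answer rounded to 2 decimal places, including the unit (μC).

Answer: 4.00 μC

Derivation:
Initial: C1(5μF, Q=11μC, V=2.20V), C2(3μF, Q=4μC, V=1.33V), C3(2μF, Q=6μC, V=3.00V), C4(6μF, Q=0μC, V=0.00V)
Op 1: CLOSE 2-3: Q_total=10.00, C_total=5.00, V=2.00; Q2=6.00, Q3=4.00; dissipated=1.667
Op 2: CLOSE 2-4: Q_total=6.00, C_total=9.00, V=0.67; Q2=2.00, Q4=4.00; dissipated=4.000
Final charges: Q1=11.00, Q2=2.00, Q3=4.00, Q4=4.00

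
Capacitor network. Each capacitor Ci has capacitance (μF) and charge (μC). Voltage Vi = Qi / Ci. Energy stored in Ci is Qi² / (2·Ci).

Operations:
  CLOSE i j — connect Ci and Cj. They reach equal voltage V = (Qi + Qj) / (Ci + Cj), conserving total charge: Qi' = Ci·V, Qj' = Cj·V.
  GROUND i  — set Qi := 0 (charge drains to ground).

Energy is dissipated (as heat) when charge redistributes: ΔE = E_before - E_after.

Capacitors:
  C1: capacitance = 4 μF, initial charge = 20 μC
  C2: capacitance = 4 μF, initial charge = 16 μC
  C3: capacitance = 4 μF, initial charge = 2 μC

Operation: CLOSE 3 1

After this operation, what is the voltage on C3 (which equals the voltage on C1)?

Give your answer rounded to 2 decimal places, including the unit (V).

Answer: 2.75 V

Derivation:
Initial: C1(4μF, Q=20μC, V=5.00V), C2(4μF, Q=16μC, V=4.00V), C3(4μF, Q=2μC, V=0.50V)
Op 1: CLOSE 3-1: Q_total=22.00, C_total=8.00, V=2.75; Q3=11.00, Q1=11.00; dissipated=20.250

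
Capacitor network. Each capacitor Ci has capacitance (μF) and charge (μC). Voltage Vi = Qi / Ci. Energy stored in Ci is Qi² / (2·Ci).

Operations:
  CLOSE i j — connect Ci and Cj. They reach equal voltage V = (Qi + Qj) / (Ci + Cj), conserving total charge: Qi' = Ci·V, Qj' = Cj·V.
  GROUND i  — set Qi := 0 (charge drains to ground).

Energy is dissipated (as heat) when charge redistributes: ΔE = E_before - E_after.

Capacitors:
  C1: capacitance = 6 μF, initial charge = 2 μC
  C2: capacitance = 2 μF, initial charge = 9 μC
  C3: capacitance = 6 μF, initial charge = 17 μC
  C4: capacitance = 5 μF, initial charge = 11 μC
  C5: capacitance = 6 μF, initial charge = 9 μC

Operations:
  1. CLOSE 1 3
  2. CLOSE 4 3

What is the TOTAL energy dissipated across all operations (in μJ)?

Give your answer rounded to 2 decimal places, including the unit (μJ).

Answer: 9.89 μJ

Derivation:
Initial: C1(6μF, Q=2μC, V=0.33V), C2(2μF, Q=9μC, V=4.50V), C3(6μF, Q=17μC, V=2.83V), C4(5μF, Q=11μC, V=2.20V), C5(6μF, Q=9μC, V=1.50V)
Op 1: CLOSE 1-3: Q_total=19.00, C_total=12.00, V=1.58; Q1=9.50, Q3=9.50; dissipated=9.375
Op 2: CLOSE 4-3: Q_total=20.50, C_total=11.00, V=1.86; Q4=9.32, Q3=11.18; dissipated=0.519
Total dissipated: 9.894 μJ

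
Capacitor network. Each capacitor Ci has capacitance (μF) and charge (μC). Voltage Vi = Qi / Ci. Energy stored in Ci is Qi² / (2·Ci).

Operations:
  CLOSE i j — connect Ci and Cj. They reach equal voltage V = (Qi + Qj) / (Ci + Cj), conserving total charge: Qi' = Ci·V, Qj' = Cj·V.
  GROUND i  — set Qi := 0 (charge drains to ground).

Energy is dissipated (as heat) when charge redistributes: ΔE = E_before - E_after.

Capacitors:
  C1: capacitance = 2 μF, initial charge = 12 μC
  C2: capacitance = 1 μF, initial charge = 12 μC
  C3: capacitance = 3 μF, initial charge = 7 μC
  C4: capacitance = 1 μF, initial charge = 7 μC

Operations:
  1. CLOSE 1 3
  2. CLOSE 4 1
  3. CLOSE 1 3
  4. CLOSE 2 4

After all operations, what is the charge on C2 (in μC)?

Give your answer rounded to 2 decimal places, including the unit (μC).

Answer: 8.43 μC

Derivation:
Initial: C1(2μF, Q=12μC, V=6.00V), C2(1μF, Q=12μC, V=12.00V), C3(3μF, Q=7μC, V=2.33V), C4(1μF, Q=7μC, V=7.00V)
Op 1: CLOSE 1-3: Q_total=19.00, C_total=5.00, V=3.80; Q1=7.60, Q3=11.40; dissipated=8.067
Op 2: CLOSE 4-1: Q_total=14.60, C_total=3.00, V=4.87; Q4=4.87, Q1=9.73; dissipated=3.413
Op 3: CLOSE 1-3: Q_total=21.13, C_total=5.00, V=4.23; Q1=8.45, Q3=12.68; dissipated=0.683
Op 4: CLOSE 2-4: Q_total=16.87, C_total=2.00, V=8.43; Q2=8.43, Q4=8.43; dissipated=12.721
Final charges: Q1=8.45, Q2=8.43, Q3=12.68, Q4=8.43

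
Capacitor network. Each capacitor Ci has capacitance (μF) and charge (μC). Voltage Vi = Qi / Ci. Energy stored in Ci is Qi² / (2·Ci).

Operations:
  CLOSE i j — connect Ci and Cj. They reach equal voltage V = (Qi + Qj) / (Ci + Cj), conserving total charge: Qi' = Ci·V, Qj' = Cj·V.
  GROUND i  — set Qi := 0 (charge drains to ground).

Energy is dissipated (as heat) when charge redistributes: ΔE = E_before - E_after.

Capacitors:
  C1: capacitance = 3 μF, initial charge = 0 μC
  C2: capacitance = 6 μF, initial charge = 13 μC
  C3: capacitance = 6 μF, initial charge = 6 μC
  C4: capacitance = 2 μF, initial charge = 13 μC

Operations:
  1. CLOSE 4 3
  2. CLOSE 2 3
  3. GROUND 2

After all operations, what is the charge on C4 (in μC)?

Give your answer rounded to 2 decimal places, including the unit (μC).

Answer: 4.75 μC

Derivation:
Initial: C1(3μF, Q=0μC, V=0.00V), C2(6μF, Q=13μC, V=2.17V), C3(6μF, Q=6μC, V=1.00V), C4(2μF, Q=13μC, V=6.50V)
Op 1: CLOSE 4-3: Q_total=19.00, C_total=8.00, V=2.38; Q4=4.75, Q3=14.25; dissipated=22.688
Op 2: CLOSE 2-3: Q_total=27.25, C_total=12.00, V=2.27; Q2=13.62, Q3=13.62; dissipated=0.065
Op 3: GROUND 2: Q2=0; energy lost=15.470
Final charges: Q1=0.00, Q2=0.00, Q3=13.62, Q4=4.75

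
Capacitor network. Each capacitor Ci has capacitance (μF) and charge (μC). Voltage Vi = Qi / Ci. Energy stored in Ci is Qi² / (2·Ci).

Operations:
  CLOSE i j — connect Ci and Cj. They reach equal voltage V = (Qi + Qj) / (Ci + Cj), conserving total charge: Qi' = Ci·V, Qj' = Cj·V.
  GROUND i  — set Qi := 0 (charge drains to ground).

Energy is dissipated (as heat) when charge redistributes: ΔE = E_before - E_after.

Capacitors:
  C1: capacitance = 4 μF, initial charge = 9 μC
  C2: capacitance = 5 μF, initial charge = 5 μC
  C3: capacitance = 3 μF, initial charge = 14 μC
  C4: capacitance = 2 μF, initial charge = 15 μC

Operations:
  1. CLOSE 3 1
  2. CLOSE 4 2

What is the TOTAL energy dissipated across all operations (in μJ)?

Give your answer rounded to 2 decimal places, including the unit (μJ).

Initial: C1(4μF, Q=9μC, V=2.25V), C2(5μF, Q=5μC, V=1.00V), C3(3μF, Q=14μC, V=4.67V), C4(2μF, Q=15μC, V=7.50V)
Op 1: CLOSE 3-1: Q_total=23.00, C_total=7.00, V=3.29; Q3=9.86, Q1=13.14; dissipated=5.006
Op 2: CLOSE 4-2: Q_total=20.00, C_total=7.00, V=2.86; Q4=5.71, Q2=14.29; dissipated=30.179
Total dissipated: 35.185 μJ

Answer: 35.18 μJ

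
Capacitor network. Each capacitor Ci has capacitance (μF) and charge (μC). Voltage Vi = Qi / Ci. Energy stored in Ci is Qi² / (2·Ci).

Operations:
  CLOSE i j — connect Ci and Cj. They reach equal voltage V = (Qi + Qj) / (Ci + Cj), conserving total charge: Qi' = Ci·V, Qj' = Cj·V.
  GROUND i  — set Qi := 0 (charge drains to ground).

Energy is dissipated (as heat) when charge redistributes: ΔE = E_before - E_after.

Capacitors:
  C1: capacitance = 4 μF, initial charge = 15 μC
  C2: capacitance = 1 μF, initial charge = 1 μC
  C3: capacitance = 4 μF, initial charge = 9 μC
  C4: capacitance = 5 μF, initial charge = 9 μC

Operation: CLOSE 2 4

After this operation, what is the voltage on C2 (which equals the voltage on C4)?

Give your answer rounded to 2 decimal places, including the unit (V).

Answer: 1.67 V

Derivation:
Initial: C1(4μF, Q=15μC, V=3.75V), C2(1μF, Q=1μC, V=1.00V), C3(4μF, Q=9μC, V=2.25V), C4(5μF, Q=9μC, V=1.80V)
Op 1: CLOSE 2-4: Q_total=10.00, C_total=6.00, V=1.67; Q2=1.67, Q4=8.33; dissipated=0.267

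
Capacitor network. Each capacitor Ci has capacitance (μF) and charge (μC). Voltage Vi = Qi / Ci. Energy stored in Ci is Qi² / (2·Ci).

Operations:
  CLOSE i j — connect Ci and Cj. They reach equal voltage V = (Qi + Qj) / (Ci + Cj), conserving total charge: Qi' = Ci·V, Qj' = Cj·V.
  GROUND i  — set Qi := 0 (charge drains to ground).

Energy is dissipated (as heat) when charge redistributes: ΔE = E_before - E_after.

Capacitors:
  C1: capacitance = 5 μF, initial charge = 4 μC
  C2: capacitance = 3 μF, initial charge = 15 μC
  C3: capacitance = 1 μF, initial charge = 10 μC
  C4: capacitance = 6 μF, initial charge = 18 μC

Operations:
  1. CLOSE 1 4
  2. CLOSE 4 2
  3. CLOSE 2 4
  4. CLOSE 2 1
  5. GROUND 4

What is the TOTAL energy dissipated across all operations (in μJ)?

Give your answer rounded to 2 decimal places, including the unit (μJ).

Answer: 43.54 μJ

Derivation:
Initial: C1(5μF, Q=4μC, V=0.80V), C2(3μF, Q=15μC, V=5.00V), C3(1μF, Q=10μC, V=10.00V), C4(6μF, Q=18μC, V=3.00V)
Op 1: CLOSE 1-4: Q_total=22.00, C_total=11.00, V=2.00; Q1=10.00, Q4=12.00; dissipated=6.600
Op 2: CLOSE 4-2: Q_total=27.00, C_total=9.00, V=3.00; Q4=18.00, Q2=9.00; dissipated=9.000
Op 3: CLOSE 2-4: Q_total=27.00, C_total=9.00, V=3.00; Q2=9.00, Q4=18.00; dissipated=0.000
Op 4: CLOSE 2-1: Q_total=19.00, C_total=8.00, V=2.38; Q2=7.12, Q1=11.88; dissipated=0.938
Op 5: GROUND 4: Q4=0; energy lost=27.000
Total dissipated: 43.538 μJ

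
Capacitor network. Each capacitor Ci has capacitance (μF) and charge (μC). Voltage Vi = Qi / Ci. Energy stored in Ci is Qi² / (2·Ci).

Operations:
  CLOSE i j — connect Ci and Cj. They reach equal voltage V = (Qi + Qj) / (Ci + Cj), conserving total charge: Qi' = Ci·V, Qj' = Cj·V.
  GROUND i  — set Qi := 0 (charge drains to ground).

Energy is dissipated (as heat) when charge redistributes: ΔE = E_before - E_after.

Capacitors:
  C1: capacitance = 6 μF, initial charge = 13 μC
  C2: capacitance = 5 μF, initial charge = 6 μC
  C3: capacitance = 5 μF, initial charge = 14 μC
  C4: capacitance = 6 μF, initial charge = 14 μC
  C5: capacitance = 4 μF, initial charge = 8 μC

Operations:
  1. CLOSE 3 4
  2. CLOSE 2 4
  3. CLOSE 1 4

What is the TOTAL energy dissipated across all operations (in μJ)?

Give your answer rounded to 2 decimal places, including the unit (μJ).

Initial: C1(6μF, Q=13μC, V=2.17V), C2(5μF, Q=6μC, V=1.20V), C3(5μF, Q=14μC, V=2.80V), C4(6μF, Q=14μC, V=2.33V), C5(4μF, Q=8μC, V=2.00V)
Op 1: CLOSE 3-4: Q_total=28.00, C_total=11.00, V=2.55; Q3=12.73, Q4=15.27; dissipated=0.297
Op 2: CLOSE 2-4: Q_total=21.27, C_total=11.00, V=1.93; Q2=9.67, Q4=11.60; dissipated=2.469
Op 3: CLOSE 1-4: Q_total=24.60, C_total=12.00, V=2.05; Q1=12.30, Q4=12.30; dissipated=0.081
Total dissipated: 2.847 μJ

Answer: 2.85 μJ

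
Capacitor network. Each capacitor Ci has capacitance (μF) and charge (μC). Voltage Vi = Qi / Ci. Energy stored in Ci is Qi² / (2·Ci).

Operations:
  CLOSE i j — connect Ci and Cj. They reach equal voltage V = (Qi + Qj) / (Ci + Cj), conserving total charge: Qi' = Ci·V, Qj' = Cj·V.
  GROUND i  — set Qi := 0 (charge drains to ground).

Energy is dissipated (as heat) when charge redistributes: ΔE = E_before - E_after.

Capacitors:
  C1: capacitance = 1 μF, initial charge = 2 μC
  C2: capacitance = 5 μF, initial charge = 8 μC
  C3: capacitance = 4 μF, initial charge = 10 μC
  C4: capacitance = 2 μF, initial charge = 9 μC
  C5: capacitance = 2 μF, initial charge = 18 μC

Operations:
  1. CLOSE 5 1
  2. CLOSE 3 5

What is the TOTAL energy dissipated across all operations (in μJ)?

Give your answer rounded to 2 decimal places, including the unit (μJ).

Answer: 27.91 μJ

Derivation:
Initial: C1(1μF, Q=2μC, V=2.00V), C2(5μF, Q=8μC, V=1.60V), C3(4μF, Q=10μC, V=2.50V), C4(2μF, Q=9μC, V=4.50V), C5(2μF, Q=18μC, V=9.00V)
Op 1: CLOSE 5-1: Q_total=20.00, C_total=3.00, V=6.67; Q5=13.33, Q1=6.67; dissipated=16.333
Op 2: CLOSE 3-5: Q_total=23.33, C_total=6.00, V=3.89; Q3=15.56, Q5=7.78; dissipated=11.574
Total dissipated: 27.907 μJ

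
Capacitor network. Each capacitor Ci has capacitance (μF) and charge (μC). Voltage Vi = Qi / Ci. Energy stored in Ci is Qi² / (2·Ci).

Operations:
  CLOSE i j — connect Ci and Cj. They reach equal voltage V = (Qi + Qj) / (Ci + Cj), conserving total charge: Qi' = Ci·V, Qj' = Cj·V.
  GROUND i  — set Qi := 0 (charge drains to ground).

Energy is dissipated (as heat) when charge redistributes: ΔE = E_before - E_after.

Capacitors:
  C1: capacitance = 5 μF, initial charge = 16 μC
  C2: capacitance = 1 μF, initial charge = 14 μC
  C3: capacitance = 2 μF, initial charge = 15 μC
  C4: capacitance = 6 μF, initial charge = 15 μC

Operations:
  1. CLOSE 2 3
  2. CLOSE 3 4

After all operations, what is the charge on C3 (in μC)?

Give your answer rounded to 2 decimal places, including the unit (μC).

Initial: C1(5μF, Q=16μC, V=3.20V), C2(1μF, Q=14μC, V=14.00V), C3(2μF, Q=15μC, V=7.50V), C4(6μF, Q=15μC, V=2.50V)
Op 1: CLOSE 2-3: Q_total=29.00, C_total=3.00, V=9.67; Q2=9.67, Q3=19.33; dissipated=14.083
Op 2: CLOSE 3-4: Q_total=34.33, C_total=8.00, V=4.29; Q3=8.58, Q4=25.75; dissipated=38.521
Final charges: Q1=16.00, Q2=9.67, Q3=8.58, Q4=25.75

Answer: 8.58 μC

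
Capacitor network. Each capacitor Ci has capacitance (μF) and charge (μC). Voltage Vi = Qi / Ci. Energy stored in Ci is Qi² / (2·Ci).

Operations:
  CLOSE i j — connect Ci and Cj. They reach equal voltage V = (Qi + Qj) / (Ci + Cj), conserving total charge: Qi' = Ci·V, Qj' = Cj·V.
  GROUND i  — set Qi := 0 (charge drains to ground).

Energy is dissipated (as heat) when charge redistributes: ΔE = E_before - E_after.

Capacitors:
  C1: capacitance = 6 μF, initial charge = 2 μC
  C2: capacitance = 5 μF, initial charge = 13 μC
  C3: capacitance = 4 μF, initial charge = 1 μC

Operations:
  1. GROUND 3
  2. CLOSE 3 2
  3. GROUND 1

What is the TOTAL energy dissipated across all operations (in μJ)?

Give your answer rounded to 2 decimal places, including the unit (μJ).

Answer: 7.97 μJ

Derivation:
Initial: C1(6μF, Q=2μC, V=0.33V), C2(5μF, Q=13μC, V=2.60V), C3(4μF, Q=1μC, V=0.25V)
Op 1: GROUND 3: Q3=0; energy lost=0.125
Op 2: CLOSE 3-2: Q_total=13.00, C_total=9.00, V=1.44; Q3=5.78, Q2=7.22; dissipated=7.511
Op 3: GROUND 1: Q1=0; energy lost=0.333
Total dissipated: 7.969 μJ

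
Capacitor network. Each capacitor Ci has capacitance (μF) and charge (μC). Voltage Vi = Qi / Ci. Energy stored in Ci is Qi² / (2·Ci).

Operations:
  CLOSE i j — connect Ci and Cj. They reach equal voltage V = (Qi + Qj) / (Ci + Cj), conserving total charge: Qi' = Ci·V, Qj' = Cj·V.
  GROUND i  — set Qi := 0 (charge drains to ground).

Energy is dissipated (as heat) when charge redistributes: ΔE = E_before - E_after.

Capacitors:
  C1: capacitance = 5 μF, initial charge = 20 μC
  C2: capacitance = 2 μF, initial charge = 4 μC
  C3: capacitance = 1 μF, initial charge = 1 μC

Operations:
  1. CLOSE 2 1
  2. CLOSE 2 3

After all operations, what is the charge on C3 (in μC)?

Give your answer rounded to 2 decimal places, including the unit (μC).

Answer: 2.62 μC

Derivation:
Initial: C1(5μF, Q=20μC, V=4.00V), C2(2μF, Q=4μC, V=2.00V), C3(1μF, Q=1μC, V=1.00V)
Op 1: CLOSE 2-1: Q_total=24.00, C_total=7.00, V=3.43; Q2=6.86, Q1=17.14; dissipated=2.857
Op 2: CLOSE 2-3: Q_total=7.86, C_total=3.00, V=2.62; Q2=5.24, Q3=2.62; dissipated=1.966
Final charges: Q1=17.14, Q2=5.24, Q3=2.62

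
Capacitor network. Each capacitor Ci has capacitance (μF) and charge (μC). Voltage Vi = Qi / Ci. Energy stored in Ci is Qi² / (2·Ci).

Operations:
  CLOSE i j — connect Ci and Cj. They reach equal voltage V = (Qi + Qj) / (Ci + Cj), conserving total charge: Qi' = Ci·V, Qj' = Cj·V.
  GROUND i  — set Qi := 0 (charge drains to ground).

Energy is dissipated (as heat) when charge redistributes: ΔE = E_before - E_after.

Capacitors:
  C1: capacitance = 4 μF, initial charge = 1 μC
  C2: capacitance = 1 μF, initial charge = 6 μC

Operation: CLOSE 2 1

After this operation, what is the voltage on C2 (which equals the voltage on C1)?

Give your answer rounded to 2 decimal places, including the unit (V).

Initial: C1(4μF, Q=1μC, V=0.25V), C2(1μF, Q=6μC, V=6.00V)
Op 1: CLOSE 2-1: Q_total=7.00, C_total=5.00, V=1.40; Q2=1.40, Q1=5.60; dissipated=13.225

Answer: 1.40 V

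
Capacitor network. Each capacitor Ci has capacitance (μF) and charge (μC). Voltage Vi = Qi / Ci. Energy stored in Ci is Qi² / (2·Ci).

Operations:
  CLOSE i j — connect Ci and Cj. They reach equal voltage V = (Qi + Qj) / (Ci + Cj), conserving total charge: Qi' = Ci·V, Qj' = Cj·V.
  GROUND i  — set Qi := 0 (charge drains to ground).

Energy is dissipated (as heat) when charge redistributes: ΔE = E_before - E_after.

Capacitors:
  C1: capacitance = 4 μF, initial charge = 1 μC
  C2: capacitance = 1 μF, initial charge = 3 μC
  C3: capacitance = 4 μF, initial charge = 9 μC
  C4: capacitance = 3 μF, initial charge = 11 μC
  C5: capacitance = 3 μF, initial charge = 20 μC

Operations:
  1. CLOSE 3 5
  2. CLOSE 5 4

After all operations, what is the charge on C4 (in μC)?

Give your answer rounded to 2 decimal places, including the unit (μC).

Initial: C1(4μF, Q=1μC, V=0.25V), C2(1μF, Q=3μC, V=3.00V), C3(4μF, Q=9μC, V=2.25V), C4(3μF, Q=11μC, V=3.67V), C5(3μF, Q=20μC, V=6.67V)
Op 1: CLOSE 3-5: Q_total=29.00, C_total=7.00, V=4.14; Q3=16.57, Q5=12.43; dissipated=16.720
Op 2: CLOSE 5-4: Q_total=23.43, C_total=6.00, V=3.90; Q5=11.71, Q4=11.71; dissipated=0.170
Final charges: Q1=1.00, Q2=3.00, Q3=16.57, Q4=11.71, Q5=11.71

Answer: 11.71 μC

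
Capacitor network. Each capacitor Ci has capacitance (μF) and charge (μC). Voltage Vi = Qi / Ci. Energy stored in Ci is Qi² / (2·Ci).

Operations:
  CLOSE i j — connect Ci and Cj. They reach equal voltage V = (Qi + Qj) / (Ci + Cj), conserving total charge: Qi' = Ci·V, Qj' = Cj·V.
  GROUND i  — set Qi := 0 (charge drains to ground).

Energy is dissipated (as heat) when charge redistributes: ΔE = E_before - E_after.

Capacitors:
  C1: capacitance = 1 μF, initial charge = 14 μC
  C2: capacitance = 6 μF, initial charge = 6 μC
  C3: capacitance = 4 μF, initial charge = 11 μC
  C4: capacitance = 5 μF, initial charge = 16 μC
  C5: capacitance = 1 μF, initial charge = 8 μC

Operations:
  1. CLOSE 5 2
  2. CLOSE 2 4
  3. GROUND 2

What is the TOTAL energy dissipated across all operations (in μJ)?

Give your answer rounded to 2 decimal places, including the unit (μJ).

Answer: 42.40 μJ

Derivation:
Initial: C1(1μF, Q=14μC, V=14.00V), C2(6μF, Q=6μC, V=1.00V), C3(4μF, Q=11μC, V=2.75V), C4(5μF, Q=16μC, V=3.20V), C5(1μF, Q=8μC, V=8.00V)
Op 1: CLOSE 5-2: Q_total=14.00, C_total=7.00, V=2.00; Q5=2.00, Q2=12.00; dissipated=21.000
Op 2: CLOSE 2-4: Q_total=28.00, C_total=11.00, V=2.55; Q2=15.27, Q4=12.73; dissipated=1.964
Op 3: GROUND 2: Q2=0; energy lost=19.438
Total dissipated: 42.402 μJ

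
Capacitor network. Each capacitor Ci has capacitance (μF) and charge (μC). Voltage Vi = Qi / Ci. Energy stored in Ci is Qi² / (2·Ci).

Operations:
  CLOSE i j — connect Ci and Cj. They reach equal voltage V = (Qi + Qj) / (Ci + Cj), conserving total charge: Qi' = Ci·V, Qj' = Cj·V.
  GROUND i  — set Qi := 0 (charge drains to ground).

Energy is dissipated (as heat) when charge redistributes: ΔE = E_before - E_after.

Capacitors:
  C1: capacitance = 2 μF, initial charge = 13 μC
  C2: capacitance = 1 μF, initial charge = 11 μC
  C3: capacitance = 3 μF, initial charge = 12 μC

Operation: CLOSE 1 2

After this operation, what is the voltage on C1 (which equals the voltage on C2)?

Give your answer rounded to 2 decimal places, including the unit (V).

Initial: C1(2μF, Q=13μC, V=6.50V), C2(1μF, Q=11μC, V=11.00V), C3(3μF, Q=12μC, V=4.00V)
Op 1: CLOSE 1-2: Q_total=24.00, C_total=3.00, V=8.00; Q1=16.00, Q2=8.00; dissipated=6.750

Answer: 8.00 V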